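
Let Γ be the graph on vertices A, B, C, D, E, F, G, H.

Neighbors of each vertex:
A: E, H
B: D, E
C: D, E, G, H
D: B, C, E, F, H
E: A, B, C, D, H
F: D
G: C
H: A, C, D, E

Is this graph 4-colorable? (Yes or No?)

The chromatic number is 4. C, D, E, H are pairwise adjacent (a clique of size 4), so at least 4 colors are needed.
4 colors suffice: color red → {A, D, G}; color blue → {E, F}; color green → {B, C}; color yellow → {H}.
That is already a proper 4-coloring.

Yes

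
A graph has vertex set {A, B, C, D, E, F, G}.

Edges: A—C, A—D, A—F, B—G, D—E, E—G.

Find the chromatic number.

A and D are adjacent, so at least 2 colors are needed.
One proper 2-coloring: A=1, B=1, C=2, D=2, E=1, F=2, G=2. Every edge joins two different colors.

2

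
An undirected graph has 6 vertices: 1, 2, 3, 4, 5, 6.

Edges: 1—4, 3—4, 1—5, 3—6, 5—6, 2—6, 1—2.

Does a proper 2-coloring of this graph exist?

No

The cycle 2-6-3-4-1-2 has odd length 5, so it cannot be 2-colored; at least 3 colors are needed.
So 2 colors are not enough.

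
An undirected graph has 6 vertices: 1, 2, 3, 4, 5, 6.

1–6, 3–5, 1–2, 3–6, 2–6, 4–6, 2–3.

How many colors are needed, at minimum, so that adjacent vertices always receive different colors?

2, 3, 6 are mutually adjacent, so at least 3 colors are needed.
A valid assignment using 3 colors: 1=green, 2=blue, 3=green, 4=blue, 5=red, 6=red. Each edge has distinct colors on its endpoints.

3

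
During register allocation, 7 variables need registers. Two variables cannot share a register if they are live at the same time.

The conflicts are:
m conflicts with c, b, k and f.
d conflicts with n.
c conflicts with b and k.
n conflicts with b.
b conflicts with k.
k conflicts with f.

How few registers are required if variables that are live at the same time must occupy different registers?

m, c, b, k pairwise conflict, so at least 4 registers are needed.
4 registers suffice: register 1 → {d, b, f}; register 2 → {n, k}; register 3 → {m}; register 4 → {c}. Each listed conflict is separated.

4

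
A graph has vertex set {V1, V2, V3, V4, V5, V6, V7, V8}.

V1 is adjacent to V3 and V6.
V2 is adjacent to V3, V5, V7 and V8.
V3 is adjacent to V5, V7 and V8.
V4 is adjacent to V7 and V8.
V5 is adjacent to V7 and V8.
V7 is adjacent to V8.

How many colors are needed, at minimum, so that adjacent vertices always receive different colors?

5

V2, V3, V5, V7, V8 are mutually adjacent (a clique of size 5), so at least 5 colors are needed.
5 colors suffice: V1=2, V2=4, V3=1, V4=1, V5=5, V6=1, V7=3, V8=2. Each edge has distinct colors on its endpoints.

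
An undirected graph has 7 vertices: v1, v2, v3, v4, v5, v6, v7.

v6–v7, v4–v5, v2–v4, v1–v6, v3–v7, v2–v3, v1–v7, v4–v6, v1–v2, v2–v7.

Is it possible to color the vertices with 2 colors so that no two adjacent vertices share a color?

No

v1, v6, v7 are pairwise adjacent, so at least 3 colors are needed.
So 2 colors are not enough.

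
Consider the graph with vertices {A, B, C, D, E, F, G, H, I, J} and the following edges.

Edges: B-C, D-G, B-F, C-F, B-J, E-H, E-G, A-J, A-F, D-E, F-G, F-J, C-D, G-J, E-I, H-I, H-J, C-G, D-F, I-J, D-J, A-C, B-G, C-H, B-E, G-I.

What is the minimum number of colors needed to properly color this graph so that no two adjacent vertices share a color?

C, D, F, G are pairwise adjacent (a clique of size 4), so at least 4 colors are needed.
4 colors suffice: color 1 → {A, G, H}; color 2 → {C, E, J}; color 3 → {F, I}; color 4 → {B, D}. Every edge joins two different colors.

4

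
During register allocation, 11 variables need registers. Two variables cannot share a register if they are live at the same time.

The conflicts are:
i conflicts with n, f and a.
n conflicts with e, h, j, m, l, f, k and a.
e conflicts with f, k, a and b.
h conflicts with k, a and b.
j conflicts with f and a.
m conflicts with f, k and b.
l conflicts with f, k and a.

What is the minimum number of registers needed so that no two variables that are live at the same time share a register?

n, m, k pairwise conflict, so at least 3 registers are needed.
3 registers suffice: register 1 → {n, b}; register 2 → {f, k, a}; register 3 → {i, e, h, j, m, l}. Every pair that conflicts lands in different registers.

3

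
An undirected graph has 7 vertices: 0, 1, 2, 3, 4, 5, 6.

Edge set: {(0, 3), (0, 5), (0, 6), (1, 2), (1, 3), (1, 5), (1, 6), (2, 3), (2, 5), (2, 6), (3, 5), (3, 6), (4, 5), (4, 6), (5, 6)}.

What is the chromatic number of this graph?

1, 2, 3, 5, 6 are mutually adjacent (a clique of size 5), so at least 5 colors are needed.
5 colors suffice: color red → {6}; color blue → {5}; color green → {3, 4}; color yellow → {0, 1}; color purple → {2}. Every edge joins two different colors.

5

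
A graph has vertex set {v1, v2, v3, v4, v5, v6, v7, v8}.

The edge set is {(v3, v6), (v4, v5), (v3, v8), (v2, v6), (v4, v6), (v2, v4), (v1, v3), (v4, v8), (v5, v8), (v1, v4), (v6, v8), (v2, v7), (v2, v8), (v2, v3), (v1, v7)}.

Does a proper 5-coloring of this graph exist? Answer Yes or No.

Yes

The chromatic number is 4. v2, v4, v6, v8 are mutually adjacent (a clique of size 4), so at least 4 colors are needed.
4 colors suffice: color 1 → {v3, v4, v7}; color 2 → {v1, v8}; color 3 → {v2, v5}; color 4 → {v6}.
Since 5 ≥ 4, a proper 5-coloring certainly exists.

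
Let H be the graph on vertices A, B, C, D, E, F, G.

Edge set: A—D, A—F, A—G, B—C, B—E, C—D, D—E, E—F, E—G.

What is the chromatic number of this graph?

A and G are adjacent, so at least 2 colors are needed.
2 colors suffice: color red → {A, C, E}; color blue → {B, D, F, G}. Every edge joins two different colors.

2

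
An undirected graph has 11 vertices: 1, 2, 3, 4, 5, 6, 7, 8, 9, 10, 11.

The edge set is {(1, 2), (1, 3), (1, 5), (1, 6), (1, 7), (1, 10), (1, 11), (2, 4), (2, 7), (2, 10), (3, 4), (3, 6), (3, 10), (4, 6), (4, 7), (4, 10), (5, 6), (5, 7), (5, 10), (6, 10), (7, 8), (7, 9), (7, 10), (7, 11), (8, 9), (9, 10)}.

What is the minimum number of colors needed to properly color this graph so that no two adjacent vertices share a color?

4

3, 4, 6, 10 form a clique, so at least 4 colors are needed.
A valid assignment using 4 colors: 1=c, 2=d, 3=d, 4=c, 5=d, 6=b, 7=b, 8=a, 9=c, 10=a, 11=a. Every edge joins two different colors.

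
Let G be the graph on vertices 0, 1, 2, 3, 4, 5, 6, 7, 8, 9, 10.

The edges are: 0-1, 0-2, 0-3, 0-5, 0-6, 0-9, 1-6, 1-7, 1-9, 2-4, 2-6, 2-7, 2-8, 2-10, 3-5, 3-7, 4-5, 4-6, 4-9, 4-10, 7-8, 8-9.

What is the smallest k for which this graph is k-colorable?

3

2, 7, 8 are mutually adjacent, so at least 3 colors are needed.
3 colors suffice: 0=blue, 1=red, 2=red, 3=red, 4=blue, 5=green, 6=green, 7=green, 8=blue, 9=green, 10=green. Every edge joins two different colors.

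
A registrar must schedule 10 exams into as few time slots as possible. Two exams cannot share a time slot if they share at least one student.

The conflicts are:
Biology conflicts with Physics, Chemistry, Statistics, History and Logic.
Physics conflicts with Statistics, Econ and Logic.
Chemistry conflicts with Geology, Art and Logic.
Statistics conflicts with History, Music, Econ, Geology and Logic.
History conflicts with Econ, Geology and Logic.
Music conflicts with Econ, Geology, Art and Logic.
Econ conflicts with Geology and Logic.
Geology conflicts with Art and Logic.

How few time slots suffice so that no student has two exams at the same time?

Statistics, Music, Econ, Geology, Logic pairwise conflict, so at least 5 time slots are needed.
Using 5 time slots: Biology=3, Physics=5, Chemistry=2, Statistics=2, History=5, Music=5, Econ=4, Geology=3, Art=1, Logic=1. No two conflicting exams share a time slot.

5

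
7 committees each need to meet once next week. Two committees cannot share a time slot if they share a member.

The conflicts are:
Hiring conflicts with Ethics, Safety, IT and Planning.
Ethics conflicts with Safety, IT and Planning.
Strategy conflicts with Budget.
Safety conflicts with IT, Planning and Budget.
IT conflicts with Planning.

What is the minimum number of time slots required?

Hiring, Ethics, Safety, IT, Planning are mutually in conflict, so at least 5 time slots are needed.
Using 5 time slots: Hiring=3, Ethics=4, Strategy=1, Safety=1, IT=5, Planning=2, Budget=2. No two conflicting committees share a time slot.

5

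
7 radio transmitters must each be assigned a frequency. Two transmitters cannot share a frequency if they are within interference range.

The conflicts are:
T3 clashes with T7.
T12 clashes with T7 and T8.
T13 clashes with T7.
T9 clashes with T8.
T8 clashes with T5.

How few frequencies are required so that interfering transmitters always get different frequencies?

T8 and T5 conflict, so at least 2 frequencies are needed.
2 frequencies suffice: frequency 1 → {T7, T8}; frequency 2 → {T3, T12, T13, T9, T5}. Each listed conflict is separated.

2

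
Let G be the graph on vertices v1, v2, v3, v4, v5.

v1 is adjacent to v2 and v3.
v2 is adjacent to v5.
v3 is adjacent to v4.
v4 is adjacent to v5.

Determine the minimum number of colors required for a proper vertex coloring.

The cycle v1-v2-v5-v4-v3-v1 has odd length 5, so it cannot be 2-colored; at least 3 colors are needed.
One proper 3-coloring: v1=2, v2=3, v3=1, v4=2, v5=1. Every edge joins two different colors.

3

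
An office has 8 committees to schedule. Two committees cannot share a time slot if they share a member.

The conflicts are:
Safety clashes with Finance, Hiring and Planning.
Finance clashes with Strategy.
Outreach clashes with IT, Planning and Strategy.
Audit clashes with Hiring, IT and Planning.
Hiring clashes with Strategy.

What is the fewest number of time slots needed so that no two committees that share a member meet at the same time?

3

The cycle Outreach-IT-Audit-Hiring-Strategy-Outreach has odd length 5, so it cannot be 2-colored; at least 3 time slots are needed.
3 time slots suffice: time slot 1 → {Safety, Outreach, Audit}; time slot 2 → {Finance, Hiring, IT, Planning}; time slot 3 → {Strategy}. Each listed conflict is separated.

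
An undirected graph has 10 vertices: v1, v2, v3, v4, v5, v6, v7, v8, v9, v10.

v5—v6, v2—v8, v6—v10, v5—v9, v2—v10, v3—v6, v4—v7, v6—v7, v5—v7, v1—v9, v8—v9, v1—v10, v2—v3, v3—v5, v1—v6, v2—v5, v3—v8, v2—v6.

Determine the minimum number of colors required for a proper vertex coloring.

4

v2, v3, v5, v6 are mutually adjacent (a clique of size 4), so at least 4 colors are needed.
4 colors suffice: color 1 → {v4, v6, v8}; color 2 → {v1, v2, v7}; color 3 → {v5, v10}; color 4 → {v3, v9}. Every edge joins two different colors.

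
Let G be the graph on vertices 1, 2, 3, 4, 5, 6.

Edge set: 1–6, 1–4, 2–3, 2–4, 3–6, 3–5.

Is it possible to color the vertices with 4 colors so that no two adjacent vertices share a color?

The chromatic number is 3. The cycle 3-6-1-4-2-3 has odd length 5, so it cannot be 2-colored; at least 3 colors are needed.
3 colors suffice: 1=a, 2=b, 3=a, 4=c, 5=b, 6=b.
Since 4 ≥ 3, a proper 4-coloring certainly exists.

Yes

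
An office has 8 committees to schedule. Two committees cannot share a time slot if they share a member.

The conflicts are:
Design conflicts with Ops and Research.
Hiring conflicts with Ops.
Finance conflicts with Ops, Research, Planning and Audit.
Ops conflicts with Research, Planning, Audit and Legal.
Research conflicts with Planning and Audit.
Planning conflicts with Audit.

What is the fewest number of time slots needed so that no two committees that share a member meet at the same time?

5

Finance, Ops, Research, Planning, Audit pairwise conflict, so at least 5 time slots are needed.
5 time slots suffice: time slot 1 → {Ops}; time slot 2 → {Hiring, Research, Legal}; time slot 3 → {Design, Finance}; time slot 4 → {Planning}; time slot 5 → {Audit}. Each listed conflict is separated.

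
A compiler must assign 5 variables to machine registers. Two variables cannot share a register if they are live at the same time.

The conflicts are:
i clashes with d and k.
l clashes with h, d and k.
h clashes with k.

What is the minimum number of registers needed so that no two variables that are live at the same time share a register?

l, h, k pairwise conflict, so at least 3 registers are needed.
A valid assignment using 3 registers: i=1, l=1, h=3, d=2, k=2. Each listed conflict is separated.

3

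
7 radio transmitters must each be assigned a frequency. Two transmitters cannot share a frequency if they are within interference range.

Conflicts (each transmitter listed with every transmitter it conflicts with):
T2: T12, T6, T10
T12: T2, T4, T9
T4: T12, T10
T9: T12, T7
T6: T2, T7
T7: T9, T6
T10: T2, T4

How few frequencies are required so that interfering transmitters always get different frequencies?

The cycle T12-T9-T7-T6-T2-T12 has odd length 5, so it cannot be 2-colored; at least 3 frequencies are needed.
3 frequencies suffice: frequency 1 → {T2, T4, T7}; frequency 2 → {T12, T6, T10}; frequency 3 → {T9}. Every pair that conflicts lands in different frequencies.

3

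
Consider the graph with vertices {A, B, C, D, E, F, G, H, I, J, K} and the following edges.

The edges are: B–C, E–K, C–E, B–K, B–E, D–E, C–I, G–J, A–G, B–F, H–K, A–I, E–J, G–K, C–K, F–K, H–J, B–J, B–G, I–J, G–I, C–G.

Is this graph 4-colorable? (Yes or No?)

Yes

The chromatic number is 4. B, C, E, K form a clique, so at least 4 colors are needed.
4 colors suffice: color red → {A, D, J, K}; color blue → {B, H, I}; color green → {E, F, G}; color yellow → {C}.
That is already a proper 4-coloring.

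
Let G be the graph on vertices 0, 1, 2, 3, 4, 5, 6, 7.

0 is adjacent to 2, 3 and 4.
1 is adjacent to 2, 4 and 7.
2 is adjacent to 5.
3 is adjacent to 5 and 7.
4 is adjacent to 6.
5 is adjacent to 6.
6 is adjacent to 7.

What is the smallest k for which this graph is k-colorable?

The cycle 0-4-6-5-2-0 has odd length 5, so it cannot be 2-colored; at least 3 colors are needed.
3 colors suffice: color red → {0, 1, 6}; color blue → {2, 3, 4}; color green → {5, 7}. Each edge has distinct colors on its endpoints.

3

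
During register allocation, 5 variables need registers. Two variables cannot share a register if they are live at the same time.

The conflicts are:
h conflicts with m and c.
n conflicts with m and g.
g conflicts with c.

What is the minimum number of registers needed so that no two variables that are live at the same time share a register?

The cycle g-c-h-m-n-g has odd length 5, so it cannot be 2-colored; at least 3 registers are needed.
3 registers suffice: register 1 → {h, n}; register 2 → {m, c}; register 3 → {g}. Every pair that conflicts lands in different registers.

3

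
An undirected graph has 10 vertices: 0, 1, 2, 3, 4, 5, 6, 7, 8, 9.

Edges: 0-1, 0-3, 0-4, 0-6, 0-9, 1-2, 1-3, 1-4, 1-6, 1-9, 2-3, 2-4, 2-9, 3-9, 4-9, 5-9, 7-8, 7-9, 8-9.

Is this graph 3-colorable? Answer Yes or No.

No

1, 2, 4, 9 are pairwise adjacent (a clique of size 4), so at least 4 colors are needed.
So 3 colors are not enough.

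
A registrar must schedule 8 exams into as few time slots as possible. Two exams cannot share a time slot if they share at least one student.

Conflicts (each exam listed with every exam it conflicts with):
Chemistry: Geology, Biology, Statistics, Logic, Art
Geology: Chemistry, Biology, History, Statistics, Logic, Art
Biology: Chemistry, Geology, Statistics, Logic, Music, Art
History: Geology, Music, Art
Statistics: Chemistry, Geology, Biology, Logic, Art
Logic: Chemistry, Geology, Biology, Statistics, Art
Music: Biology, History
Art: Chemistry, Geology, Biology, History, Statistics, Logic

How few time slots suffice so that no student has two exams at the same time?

6

Chemistry, Geology, Biology, Statistics, Logic, Art are mutually in conflict, so at least 6 time slots are needed.
A valid assignment using 6 time slots: Chemistry=5, Geology=3, Biology=2, History=2, Statistics=6, Logic=4, Music=1, Art=1. Every pair that conflicts lands in different time slots.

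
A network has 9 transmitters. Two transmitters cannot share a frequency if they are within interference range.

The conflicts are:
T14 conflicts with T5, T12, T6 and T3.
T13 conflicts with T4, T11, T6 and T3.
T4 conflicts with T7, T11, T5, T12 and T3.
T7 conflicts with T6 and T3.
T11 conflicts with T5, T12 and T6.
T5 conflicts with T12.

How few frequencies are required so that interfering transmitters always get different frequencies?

T4, T11, T5, T12 all conflict with each other, so at least 4 frequencies are needed.
A valid assignment using 4 frequencies: T14=2, T13=3, T4=1, T7=2, T11=2, T5=3, T12=4, T6=1, T3=4. No two conflicting transmitters share a frequency.

4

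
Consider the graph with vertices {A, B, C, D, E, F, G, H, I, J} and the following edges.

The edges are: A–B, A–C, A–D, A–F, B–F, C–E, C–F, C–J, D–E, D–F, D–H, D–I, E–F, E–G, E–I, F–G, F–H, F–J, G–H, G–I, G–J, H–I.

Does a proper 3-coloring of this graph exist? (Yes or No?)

The chromatic number is 3. A, C, F are mutually adjacent, so at least 3 colors are needed.
One proper 3-coloring: A=3, B=2, C=2, D=2, E=3, F=1, G=2, H=3, I=1, J=3.
That is already a proper 3-coloring.

Yes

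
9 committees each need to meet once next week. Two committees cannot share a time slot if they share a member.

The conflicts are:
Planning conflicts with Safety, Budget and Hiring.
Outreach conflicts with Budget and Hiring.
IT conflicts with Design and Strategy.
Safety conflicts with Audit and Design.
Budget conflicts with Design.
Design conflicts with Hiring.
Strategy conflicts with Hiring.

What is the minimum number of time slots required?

Budget and Design conflict, so at least 2 time slots are needed.
2 time slots suffice: time slot 1 → {Planning, Outreach, Audit, Design, Strategy}; time slot 2 → {IT, Safety, Budget, Hiring}. Each listed conflict is separated.

2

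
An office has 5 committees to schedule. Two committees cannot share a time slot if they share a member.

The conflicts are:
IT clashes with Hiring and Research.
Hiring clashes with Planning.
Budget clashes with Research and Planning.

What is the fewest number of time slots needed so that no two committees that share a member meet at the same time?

The cycle Hiring-IT-Research-Budget-Planning-Hiring has odd length 5, so it cannot be 2-colored; at least 3 time slots are needed.
3 time slots suffice: time slot 1 → {Research, Planning}; time slot 2 → {IT, Budget}; time slot 3 → {Hiring}. No two conflicting committees share a time slot.

3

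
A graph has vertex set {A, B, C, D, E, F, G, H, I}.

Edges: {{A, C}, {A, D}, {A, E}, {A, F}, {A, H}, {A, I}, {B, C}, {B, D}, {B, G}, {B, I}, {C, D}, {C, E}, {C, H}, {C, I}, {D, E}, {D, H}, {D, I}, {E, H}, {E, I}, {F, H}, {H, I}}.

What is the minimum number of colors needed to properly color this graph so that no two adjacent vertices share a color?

A, C, D, E, H, I form a clique, so at least 6 colors are needed.
6 colors suffice: color 1 → {A, B}; color 2 → {D, F, G}; color 3 → {C}; color 4 → {H}; color 5 → {I}; color 6 → {E}. No two adjacent vertices share a color.

6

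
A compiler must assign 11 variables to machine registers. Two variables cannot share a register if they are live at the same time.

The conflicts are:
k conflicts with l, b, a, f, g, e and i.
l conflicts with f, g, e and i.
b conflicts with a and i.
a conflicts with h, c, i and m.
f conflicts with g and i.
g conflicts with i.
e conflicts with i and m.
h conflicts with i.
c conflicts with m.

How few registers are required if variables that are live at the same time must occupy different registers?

5

k, l, f, g, i pairwise conflict, so at least 5 registers are needed.
5 registers suffice: register 1 → {i, m}; register 2 → {k, h, c}; register 3 → {l, a}; register 4 → {b, g, e}; register 5 → {f}. Every pair that conflicts lands in different registers.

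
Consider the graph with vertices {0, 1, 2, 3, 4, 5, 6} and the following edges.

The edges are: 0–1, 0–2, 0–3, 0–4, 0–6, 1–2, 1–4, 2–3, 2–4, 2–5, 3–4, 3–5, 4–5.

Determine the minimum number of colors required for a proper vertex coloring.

0, 2, 3, 4 form a clique, so at least 4 colors are needed.
4 colors suffice: 0=a, 1=d, 2=c, 3=d, 4=b, 5=a, 6=b. Each edge has distinct colors on its endpoints.

4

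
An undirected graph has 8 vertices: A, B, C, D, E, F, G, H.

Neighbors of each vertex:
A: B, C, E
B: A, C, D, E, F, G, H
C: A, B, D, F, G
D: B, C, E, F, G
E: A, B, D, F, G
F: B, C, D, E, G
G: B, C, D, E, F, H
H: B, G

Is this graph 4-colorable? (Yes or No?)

No

B, D, E, F, G form a clique, so at least 5 colors are needed.
So 4 colors are not enough.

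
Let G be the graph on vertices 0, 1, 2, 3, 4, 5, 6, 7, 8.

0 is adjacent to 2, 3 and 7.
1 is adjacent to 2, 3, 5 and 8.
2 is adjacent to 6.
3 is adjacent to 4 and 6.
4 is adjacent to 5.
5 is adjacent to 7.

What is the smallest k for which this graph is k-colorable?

3

The cycle 5-7-0-3-4-5 has odd length 5, so it cannot be 2-colored; at least 3 colors are needed.
3 colors suffice: color a → {0, 1, 4, 6}; color b → {2, 3, 5, 8}; color c → {7}. Every edge joins two different colors.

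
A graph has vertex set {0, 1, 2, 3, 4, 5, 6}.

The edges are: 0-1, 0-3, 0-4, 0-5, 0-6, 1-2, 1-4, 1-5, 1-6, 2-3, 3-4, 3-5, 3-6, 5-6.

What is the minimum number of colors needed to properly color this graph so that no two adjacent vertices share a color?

0, 1, 5, 6 are mutually adjacent (a clique of size 4), so at least 4 colors are needed.
4 colors suffice: 0=red, 1=blue, 2=red, 3=blue, 4=green, 5=green, 6=yellow. No two adjacent vertices share a color.

4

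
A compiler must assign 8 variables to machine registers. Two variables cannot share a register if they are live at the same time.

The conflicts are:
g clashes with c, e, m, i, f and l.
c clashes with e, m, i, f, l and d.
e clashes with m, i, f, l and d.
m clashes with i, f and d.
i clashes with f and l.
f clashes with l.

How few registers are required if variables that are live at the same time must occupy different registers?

6

g, c, e, i, f, l are mutually in conflict, so at least 6 registers are needed.
6 registers suffice: register 1 → {c}; register 2 → {e}; register 3 → {f, d}; register 4 → {g}; register 5 → {m, l}; register 6 → {i}. Each listed conflict is separated.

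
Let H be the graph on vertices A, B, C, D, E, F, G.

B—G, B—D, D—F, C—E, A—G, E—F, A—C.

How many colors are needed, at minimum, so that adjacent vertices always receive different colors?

3

The cycle G-A-C-E-F-D-B-G has odd length 7, so it cannot be 2-colored; at least 3 colors are needed.
3 colors suffice: color 1 → {A, D, E}; color 2 → {B, C, F}; color 3 → {G}. Each edge has distinct colors on its endpoints.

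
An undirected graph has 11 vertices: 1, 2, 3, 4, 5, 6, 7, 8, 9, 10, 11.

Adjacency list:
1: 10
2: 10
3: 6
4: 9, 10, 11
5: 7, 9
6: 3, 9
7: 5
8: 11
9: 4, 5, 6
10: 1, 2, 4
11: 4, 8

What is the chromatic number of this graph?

6 and 9 are adjacent, so at least 2 colors are needed.
One proper 2-coloring: 1=red, 2=red, 3=blue, 4=red, 5=red, 6=red, 7=blue, 8=red, 9=blue, 10=blue, 11=blue. No two adjacent vertices share a color.

2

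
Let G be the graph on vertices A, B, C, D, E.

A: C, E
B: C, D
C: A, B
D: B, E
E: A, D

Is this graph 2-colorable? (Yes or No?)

The cycle C-A-E-D-B-C has odd length 5, so it cannot be 2-colored; at least 3 colors are needed.
So 2 colors are not enough.

No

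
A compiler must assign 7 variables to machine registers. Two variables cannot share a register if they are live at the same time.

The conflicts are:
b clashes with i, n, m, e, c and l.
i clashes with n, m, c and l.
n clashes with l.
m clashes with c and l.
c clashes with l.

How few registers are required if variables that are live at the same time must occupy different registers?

b, i, m, c, l pairwise conflict, so at least 5 registers are needed.
Using 5 registers: b=1, i=3, n=4, m=5, e=2, c=4, l=2. Every pair that conflicts lands in different registers.

5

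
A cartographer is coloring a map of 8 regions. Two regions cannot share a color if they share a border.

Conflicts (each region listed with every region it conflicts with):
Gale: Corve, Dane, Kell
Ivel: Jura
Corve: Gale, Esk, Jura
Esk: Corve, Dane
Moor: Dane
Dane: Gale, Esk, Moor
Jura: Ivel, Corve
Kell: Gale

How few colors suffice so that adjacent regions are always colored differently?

Ivel and Jura conflict, so at least 2 colors are needed.
2 colors suffice: color 1 → {Ivel, Corve, Dane, Kell}; color 2 → {Gale, Esk, Moor, Jura}. Every pair that conflicts lands in different colors.

2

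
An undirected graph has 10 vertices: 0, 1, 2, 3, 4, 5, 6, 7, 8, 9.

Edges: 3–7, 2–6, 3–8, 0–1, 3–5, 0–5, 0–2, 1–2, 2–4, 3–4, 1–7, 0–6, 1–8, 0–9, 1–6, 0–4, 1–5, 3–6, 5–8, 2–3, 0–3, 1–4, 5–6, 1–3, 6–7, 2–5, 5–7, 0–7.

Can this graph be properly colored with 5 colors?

0, 1, 3, 5, 6, 7 form a clique, so at least 6 colors are needed.
So 5 colors are not enough.

No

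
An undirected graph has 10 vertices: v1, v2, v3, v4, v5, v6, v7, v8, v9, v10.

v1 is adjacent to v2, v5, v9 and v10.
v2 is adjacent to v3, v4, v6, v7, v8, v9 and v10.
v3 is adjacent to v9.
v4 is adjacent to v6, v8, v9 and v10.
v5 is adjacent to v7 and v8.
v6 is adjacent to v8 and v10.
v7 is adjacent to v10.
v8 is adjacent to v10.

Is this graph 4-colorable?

v2, v4, v6, v8, v10 are mutually adjacent (a clique of size 5), so at least 5 colors are needed.
So 4 colors are not enough.

No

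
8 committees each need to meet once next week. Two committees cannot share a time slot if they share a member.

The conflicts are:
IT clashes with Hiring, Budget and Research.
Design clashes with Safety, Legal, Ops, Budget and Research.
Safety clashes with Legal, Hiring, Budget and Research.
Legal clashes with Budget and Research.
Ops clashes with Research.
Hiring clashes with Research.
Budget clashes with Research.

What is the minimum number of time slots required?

5

Design, Safety, Legal, Budget, Research all conflict with each other, so at least 5 time slots are needed.
5 time slots suffice: IT=3, Design=2, Safety=3, Legal=5, Ops=3, Hiring=2, Budget=4, Research=1. Every pair that conflicts lands in different time slots.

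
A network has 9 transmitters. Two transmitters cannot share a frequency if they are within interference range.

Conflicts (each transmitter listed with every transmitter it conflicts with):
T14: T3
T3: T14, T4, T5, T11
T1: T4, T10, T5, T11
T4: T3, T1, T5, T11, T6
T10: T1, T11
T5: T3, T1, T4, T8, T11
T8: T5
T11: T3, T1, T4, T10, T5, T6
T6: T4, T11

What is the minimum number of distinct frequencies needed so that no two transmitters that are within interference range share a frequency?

4

T1, T4, T5, T11 are mutually in conflict, so at least 4 frequencies are needed.
4 frequencies suffice: frequency 1 → {T14, T8, T11}; frequency 2 → {T10, T5, T6}; frequency 3 → {T4}; frequency 4 → {T3, T1}. No two conflicting transmitters share a frequency.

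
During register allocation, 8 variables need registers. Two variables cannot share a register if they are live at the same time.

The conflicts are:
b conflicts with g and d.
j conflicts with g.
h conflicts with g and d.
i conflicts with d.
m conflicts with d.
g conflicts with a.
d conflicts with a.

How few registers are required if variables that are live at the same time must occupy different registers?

2

m and d conflict, so at least 2 registers are needed.
Using 2 registers: b=2, j=2, h=2, i=2, m=2, g=1, d=1, a=2. Each listed conflict is separated.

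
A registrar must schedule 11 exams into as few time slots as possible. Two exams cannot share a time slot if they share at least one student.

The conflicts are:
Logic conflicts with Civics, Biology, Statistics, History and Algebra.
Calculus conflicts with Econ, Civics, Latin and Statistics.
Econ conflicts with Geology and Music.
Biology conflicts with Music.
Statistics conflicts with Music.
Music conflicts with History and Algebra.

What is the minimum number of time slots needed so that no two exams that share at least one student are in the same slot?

Music and History conflict, so at least 2 time slots are needed.
A valid assignment using 2 time slots: Logic=1, Calculus=1, Econ=2, Civics=2, Latin=2, Geology=1, Biology=2, Statistics=2, Music=1, History=2, Algebra=2. No two conflicting exams share a time slot.

2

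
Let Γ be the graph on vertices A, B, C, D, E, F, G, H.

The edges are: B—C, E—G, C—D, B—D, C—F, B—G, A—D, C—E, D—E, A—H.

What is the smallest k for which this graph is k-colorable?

3

B, C, D are pairwise adjacent, so at least 3 colors are needed.
3 colors suffice: A=red, B=green, C=red, D=blue, E=green, F=blue, G=red, H=blue. Each edge has distinct colors on its endpoints.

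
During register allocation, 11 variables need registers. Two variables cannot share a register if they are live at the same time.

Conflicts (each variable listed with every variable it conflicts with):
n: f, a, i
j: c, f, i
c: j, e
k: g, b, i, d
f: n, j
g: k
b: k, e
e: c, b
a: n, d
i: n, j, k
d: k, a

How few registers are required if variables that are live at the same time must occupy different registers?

The cycle n-a-d-k-i-n has odd length 5, so it cannot be 2-colored; at least 3 registers are needed.
A valid assignment using 3 registers: n=1, j=1, c=2, k=1, f=2, g=2, b=2, e=1, a=3, i=2, d=2. Every pair that conflicts lands in different registers.

3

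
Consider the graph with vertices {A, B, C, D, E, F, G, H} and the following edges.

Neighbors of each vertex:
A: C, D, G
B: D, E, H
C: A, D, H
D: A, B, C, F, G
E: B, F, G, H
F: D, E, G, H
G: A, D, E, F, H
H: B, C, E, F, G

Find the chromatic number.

E, F, G, H form a clique, so at least 4 colors are needed.
4 colors suffice: color 1 → {B, C, G}; color 2 → {D, H}; color 3 → {A, E}; color 4 → {F}. No two adjacent vertices share a color.

4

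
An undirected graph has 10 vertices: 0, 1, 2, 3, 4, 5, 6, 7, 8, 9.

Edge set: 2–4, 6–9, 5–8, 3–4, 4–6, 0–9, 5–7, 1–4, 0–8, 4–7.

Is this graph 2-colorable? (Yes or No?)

No

The cycle 8-0-9-6-4-7-5-8 has odd length 7, so it cannot be 2-colored; at least 3 colors are needed.
So 2 colors are not enough.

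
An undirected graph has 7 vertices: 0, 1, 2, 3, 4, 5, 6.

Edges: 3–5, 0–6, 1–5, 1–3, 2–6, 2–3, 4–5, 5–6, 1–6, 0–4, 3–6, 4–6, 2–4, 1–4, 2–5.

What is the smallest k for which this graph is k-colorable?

4

2, 3, 5, 6 form a clique, so at least 4 colors are needed.
4 colors suffice: 0=green, 1=yellow, 2=yellow, 3=blue, 4=blue, 5=green, 6=red. No two adjacent vertices share a color.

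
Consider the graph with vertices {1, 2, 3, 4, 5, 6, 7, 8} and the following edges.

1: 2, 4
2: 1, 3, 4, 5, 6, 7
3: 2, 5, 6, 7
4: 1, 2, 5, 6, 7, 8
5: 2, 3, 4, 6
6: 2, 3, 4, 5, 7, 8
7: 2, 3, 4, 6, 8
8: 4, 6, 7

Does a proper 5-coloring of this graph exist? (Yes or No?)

Yes

The chromatic number is 4. 2, 4, 6, 7 are pairwise adjacent (a clique of size 4), so at least 4 colors are needed.
4 colors suffice: 1=green, 2=red, 3=blue, 4=blue, 5=yellow, 6=green, 7=yellow, 8=red.
Since 5 ≥ 4, a proper 5-coloring certainly exists.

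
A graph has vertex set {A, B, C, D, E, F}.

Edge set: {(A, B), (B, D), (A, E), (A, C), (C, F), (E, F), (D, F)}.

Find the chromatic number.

3

The cycle B-A-C-F-D-B has odd length 5, so it cannot be 2-colored; at least 3 colors are needed.
3 colors suffice: A=1, B=2, C=2, D=3, E=2, F=1. Every edge joins two different colors.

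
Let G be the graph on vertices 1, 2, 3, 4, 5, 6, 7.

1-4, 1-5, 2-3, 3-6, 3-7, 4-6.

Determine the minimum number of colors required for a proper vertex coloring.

1 and 5 are adjacent, so at least 2 colors are needed.
A valid assignment using 2 colors: 1=b, 2=b, 3=a, 4=a, 5=a, 6=b, 7=b. Every edge joins two different colors.

2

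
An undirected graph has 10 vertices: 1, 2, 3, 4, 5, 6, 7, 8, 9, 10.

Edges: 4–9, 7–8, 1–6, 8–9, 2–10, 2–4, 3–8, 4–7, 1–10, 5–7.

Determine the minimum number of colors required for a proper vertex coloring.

2

2 and 10 are adjacent, so at least 2 colors are needed.
2 colors suffice: color a → {1, 2, 3, 7, 9}; color b → {4, 5, 6, 8, 10}. Every edge joins two different colors.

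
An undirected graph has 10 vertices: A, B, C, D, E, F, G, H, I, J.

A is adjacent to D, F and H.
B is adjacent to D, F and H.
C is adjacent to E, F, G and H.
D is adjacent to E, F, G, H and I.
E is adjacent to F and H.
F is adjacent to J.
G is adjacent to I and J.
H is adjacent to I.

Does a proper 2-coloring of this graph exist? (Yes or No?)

No

D, H, I are mutually adjacent, so at least 3 colors are needed.
So 2 colors are not enough.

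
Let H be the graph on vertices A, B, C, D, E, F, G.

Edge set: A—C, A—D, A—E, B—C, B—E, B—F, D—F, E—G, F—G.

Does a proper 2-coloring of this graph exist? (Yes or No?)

No

The cycle A-C-B-F-D-A has odd length 5, so it cannot be 2-colored; at least 3 colors are needed.
So 2 colors are not enough.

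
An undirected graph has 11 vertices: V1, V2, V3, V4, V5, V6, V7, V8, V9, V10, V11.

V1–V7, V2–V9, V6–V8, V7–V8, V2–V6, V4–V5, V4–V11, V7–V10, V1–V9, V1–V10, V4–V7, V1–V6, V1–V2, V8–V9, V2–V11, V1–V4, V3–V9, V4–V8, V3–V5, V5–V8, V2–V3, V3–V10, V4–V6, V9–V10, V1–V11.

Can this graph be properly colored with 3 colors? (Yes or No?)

Yes

The chromatic number is 3. V1, V4, V6 are mutually adjacent, so at least 3 colors are needed.
3 colors suffice: color red → {V1, V3, V8}; color blue → {V2, V4, V10}; color green → {V5, V6, V7, V9, V11}.
That is already a proper 3-coloring.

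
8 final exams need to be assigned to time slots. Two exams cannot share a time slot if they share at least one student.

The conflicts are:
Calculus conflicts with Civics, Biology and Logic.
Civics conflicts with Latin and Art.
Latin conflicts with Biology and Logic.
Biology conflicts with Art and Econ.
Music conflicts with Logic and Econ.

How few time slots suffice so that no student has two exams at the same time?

The cycle Econ-Biology-Latin-Logic-Music-Econ has odd length 5, so it cannot be 2-colored; at least 3 time slots are needed.
3 time slots suffice: time slot 1 → {Civics, Biology, Logic}; time slot 2 → {Calculus, Latin, Music, Art}; time slot 3 → {Econ}. Every pair that conflicts lands in different time slots.

3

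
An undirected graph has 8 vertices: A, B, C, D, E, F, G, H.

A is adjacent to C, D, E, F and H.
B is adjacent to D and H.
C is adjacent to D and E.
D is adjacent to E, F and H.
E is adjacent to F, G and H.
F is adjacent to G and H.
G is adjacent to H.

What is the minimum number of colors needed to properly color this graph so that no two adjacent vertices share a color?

5

A, D, E, F, H are pairwise adjacent (a clique of size 5), so at least 5 colors are needed.
5 colors suffice: color red → {B, E}; color blue → {C, H}; color green → {D, G}; color yellow → {A}; color purple → {F}. No two adjacent vertices share a color.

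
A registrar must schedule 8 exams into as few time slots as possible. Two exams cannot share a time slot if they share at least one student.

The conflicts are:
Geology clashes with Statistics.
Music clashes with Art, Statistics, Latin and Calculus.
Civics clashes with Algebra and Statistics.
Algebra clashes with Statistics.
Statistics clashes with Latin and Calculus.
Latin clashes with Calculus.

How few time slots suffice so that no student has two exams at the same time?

Music, Statistics, Latin, Calculus all conflict with each other, so at least 4 time slots are needed.
4 time slots suffice: time slot 1 → {Art, Statistics}; time slot 2 → {Geology, Music, Civics}; time slot 3 → {Algebra, Latin}; time slot 4 → {Calculus}. Every pair that conflicts lands in different time slots.

4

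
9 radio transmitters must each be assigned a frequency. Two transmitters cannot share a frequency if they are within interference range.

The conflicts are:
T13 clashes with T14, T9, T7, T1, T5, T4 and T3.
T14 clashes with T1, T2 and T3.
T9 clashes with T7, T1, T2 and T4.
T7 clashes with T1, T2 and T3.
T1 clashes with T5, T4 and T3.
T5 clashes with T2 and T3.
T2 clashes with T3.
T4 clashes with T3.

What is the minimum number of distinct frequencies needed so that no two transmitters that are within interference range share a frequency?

T13, T9, T7, T1 are mutually in conflict, so at least 4 frequencies are needed.
Using 4 frequencies: T13=1, T14=4, T9=2, T7=4, T1=3, T5=4, T2=1, T4=4, T3=2. No two conflicting transmitters share a frequency.

4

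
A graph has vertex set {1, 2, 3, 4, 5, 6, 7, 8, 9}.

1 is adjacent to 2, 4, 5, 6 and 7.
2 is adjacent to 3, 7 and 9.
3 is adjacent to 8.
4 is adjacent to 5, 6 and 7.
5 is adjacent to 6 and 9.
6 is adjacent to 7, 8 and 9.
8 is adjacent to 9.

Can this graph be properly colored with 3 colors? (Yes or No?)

No

1, 4, 5, 6 form a clique, so at least 4 colors are needed.
So 3 colors are not enough.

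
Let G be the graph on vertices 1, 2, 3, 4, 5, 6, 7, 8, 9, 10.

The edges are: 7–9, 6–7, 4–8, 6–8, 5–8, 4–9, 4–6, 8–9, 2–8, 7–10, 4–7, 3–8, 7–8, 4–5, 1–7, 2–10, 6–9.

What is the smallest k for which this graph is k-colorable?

4, 6, 7, 8, 9 form a clique, so at least 5 colors are needed.
5 colors suffice: color a → {1, 8, 10}; color b → {2, 3, 5, 7}; color c → {4}; color d → {9}; color e → {6}. Every edge joins two different colors.

5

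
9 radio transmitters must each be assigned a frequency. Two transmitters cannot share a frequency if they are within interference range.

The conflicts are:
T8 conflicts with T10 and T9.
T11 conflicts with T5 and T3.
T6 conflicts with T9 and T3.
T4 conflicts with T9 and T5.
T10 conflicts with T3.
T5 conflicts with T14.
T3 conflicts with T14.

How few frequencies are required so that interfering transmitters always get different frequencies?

3

The cycle T6-T9-T8-T10-T3-T6 has odd length 5, so it cannot be 2-colored; at least 3 frequencies are needed.
3 frequencies suffice: frequency 1 → {T9, T5, T3}; frequency 2 → {T8, T11, T6, T4, T14}; frequency 3 → {T10}. Every pair that conflicts lands in different frequencies.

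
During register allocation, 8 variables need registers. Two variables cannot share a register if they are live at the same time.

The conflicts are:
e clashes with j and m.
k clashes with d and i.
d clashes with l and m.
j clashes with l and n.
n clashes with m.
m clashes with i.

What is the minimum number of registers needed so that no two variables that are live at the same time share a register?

The cycle m-d-l-j-e-m has odd length 5, so it cannot be 2-colored; at least 3 registers are needed.
3 registers suffice: e=2, k=1, d=2, j=1, l=3, n=2, m=1, i=2. No two conflicting variables share a register.

3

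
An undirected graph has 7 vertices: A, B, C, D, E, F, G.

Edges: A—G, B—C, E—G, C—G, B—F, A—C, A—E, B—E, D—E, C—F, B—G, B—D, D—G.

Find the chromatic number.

B, D, E, G are mutually adjacent (a clique of size 4), so at least 4 colors are needed.
4 colors suffice: color 1 → {A, B}; color 2 → {F, G}; color 3 → {C, E}; color 4 → {D}. Every edge joins two different colors.

4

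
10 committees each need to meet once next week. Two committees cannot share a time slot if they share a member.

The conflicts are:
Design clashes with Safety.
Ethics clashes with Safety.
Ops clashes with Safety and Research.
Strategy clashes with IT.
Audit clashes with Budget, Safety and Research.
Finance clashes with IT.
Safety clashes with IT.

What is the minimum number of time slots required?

Finance and IT conflict, so at least 2 time slots are needed.
2 time slots suffice: Design=2, Ethics=2, Ops=2, Strategy=1, Audit=2, Budget=1, Finance=1, Safety=1, IT=2, Research=1. No two conflicting committees share a time slot.

2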